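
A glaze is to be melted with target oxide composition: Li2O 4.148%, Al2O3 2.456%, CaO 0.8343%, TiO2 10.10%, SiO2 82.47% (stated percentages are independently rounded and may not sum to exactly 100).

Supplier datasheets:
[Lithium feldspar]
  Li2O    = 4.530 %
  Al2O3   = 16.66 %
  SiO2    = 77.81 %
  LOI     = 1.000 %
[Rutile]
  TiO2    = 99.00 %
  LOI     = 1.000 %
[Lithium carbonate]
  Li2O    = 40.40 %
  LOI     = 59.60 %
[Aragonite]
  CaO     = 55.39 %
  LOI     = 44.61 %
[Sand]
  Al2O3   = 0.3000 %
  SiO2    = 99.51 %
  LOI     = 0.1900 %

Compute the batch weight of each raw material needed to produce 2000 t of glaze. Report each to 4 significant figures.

In-progress results appear with 4-significant-figure rounding in the working. All arithmetic holds full float precision end to end; exactly one rounding lands on every reported result; all derived quantities are computed starting from the weights at 2000 t of glass at full float precision (the five compositions, net glass mass, the totals, ignition loss, the yield), as quoted within the question or the answer.
Target oxide masses per 2000 t glaze:
  Li2O: 4.148% × 2000 = 82.96 t
  Al2O3: 2.456% × 2000 = 49.12 t
  CaO: 0.8343% × 2000 = 16.69 t
  TiO2: 10.10% × 2000 = 202.0 t
  SiO2: 82.47% × 2000 = 1649 t
Verifying the oxide balance with the batch weights as given, under the basis named above (delivered sums recover each target exact up to rounding of places):
  Li2O: 268.8·0.04530 + 175.2·0.4040 = 82.96 t (target 82.96 t)
  Al2O3: 268.8·0.1666 + 1447·0.003000 = 49.12 t (target 49.12 t)
  CaO: 30.12·0.5539 = 16.68 t (target 16.69 t)
  TiO2: 204.0·0.9900 = 202.0 t (target 202.0 t)
  SiO2: 268.8·0.7781 + 1447·0.9951 = 1649 t (target 1649 t)
Consistency of the glass mass: total batch − LOI = 2000 t (per-oxide target masses sum to 2000 t; against the stated basis, 2000 t — differing by rounding only).
Summing the batch: Σ batch = 2125 t; LOI loss = Σ batch·LOI = 125.3 t; glass ÷ batch gives a yield of 94.10%.

Batch per 2000 t glaze:
  Lithium feldspar: 268.8 t
  Rutile: 204.0 t
  Lithium carbonate: 175.2 t
  Aragonite: 30.12 t
  Sand: 1447 t
Total batch = 2125 t; LOI loss = 125.3 t; yield = 94.10%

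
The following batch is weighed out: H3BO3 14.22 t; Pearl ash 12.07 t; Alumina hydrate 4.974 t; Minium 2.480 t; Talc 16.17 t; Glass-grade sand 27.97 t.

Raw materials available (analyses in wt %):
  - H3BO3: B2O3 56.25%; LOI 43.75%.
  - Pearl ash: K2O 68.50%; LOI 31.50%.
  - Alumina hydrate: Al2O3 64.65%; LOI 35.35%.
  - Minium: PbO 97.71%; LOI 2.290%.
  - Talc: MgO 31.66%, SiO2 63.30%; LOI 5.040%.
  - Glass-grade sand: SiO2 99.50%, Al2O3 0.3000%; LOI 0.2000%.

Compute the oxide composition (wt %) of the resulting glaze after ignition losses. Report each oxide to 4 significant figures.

The intermediate values appear with 4-significant-figure rounding in the working — all arithmetic carries full precision end to end — each reported value carries a single rounding — derived quantities (glass mass, LOI, the totals, six oxide percentages, yield) are carried at full float precision from the weighed amounts at 65.17 t of glass, as quoted within the problem or the answer.
Oxide masses out of the charge:
  PbO: 2.480·0.9771 = 2.423 t
  K2O: 12.07·0.6850 = 8.268 t
  B2O3: 14.22·0.5625 = 7.999 t
  MgO: 16.17·0.3166 = 5.119 t
  SiO2: 16.17·0.6330 + 27.97·0.9950 = 38.07 t
  Al2O3: 4.974·0.6465 + 27.97·0.003000 = 3.300 t
LOI: 14.22·0.4375 + 12.07·0.3150 + 4.974·0.3535 + 2.480·0.02290 + 16.17·0.05040 + 27.97·0.002000 = 12.71 t
Net of LOI, the glass mass = 77.88 − 12.71 = 65.17 t (the oxide masses sum to this)
each wt % is 100 × oxide ÷ glass

Glass mass = 65.17 t (batch 77.88 − LOI 12.71).
Composition: PbO 3.718%, K2O 12.69%, B2O3 12.27%, MgO 7.855%, SiO2 58.41%, Al2O3 5.063%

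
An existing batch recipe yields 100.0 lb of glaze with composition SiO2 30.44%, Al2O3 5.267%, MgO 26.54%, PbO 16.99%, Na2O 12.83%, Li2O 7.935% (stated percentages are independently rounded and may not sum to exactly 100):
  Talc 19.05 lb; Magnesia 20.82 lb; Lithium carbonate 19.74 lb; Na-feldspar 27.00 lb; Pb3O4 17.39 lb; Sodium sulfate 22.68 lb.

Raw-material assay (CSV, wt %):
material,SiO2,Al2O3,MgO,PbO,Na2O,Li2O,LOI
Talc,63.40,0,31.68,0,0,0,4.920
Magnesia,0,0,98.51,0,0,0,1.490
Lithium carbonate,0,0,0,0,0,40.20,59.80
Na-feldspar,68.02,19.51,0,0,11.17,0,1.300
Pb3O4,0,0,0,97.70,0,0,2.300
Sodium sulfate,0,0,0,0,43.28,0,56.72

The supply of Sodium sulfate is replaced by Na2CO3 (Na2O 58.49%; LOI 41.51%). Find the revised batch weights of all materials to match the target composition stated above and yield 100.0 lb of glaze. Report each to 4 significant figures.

Revised batch per 100.0 lb glaze:
  Talc: 19.05 lb
  Magnesia: 20.82 lb
  Lithium carbonate: 19.74 lb
  Na-feldspar: 27.00 lb
  Pb3O4: 17.39 lb
  Na2CO3: 16.78 lb
Total batch = 120.8 lb; LOI loss = 20.77 lb

Values along the way are shown with 4-significant-digit rounding in the working. All arithmetic holds full float precision in every operation; exactly one rounding lands on each reported figure; all derived quantities, including LOI, yield, six oxide percentages, glass mass, totals, are recomputed from the weighed amounts on 100.0 lb of glass at full precision, as they appear in question or answer.
Target masses of each oxide per 100.0 lb glaze:
  SiO2: 30.44% × 100.0 = 30.44 lb
  Al2O3: 5.267% × 100.0 = 5.267 lb
  MgO: 26.54% × 100.0 = 26.54 lb
  PbO: 16.99% × 100.0 = 16.99 lb
  Na2O: 12.83% × 100.0 = 12.83 lb
  Li2O: 7.935% × 100.0 = 7.935 lb
A balance pass over the oxides, from the weights as reported, under the basis named above (summed amounts equal target values up to rounding of the answer):
  SiO2: 19.05·0.6340 + 27.00·0.6802 = 30.44 lb (target 30.44 lb)
  Al2O3: 27.00·0.1951 = 5.268 lb (target 5.267 lb)
  MgO: 19.05·0.3168 + 20.82·0.9851 = 26.54 lb (target 26.54 lb)
  PbO: 17.39·0.9770 = 16.99 lb (target 16.99 lb)
  Na2O: 27.00·0.1117 + 16.78·0.5849 = 12.83 lb (target 12.83 lb)
  Li2O: 19.74·0.4020 = 7.935 lb (target 7.935 lb)
Consistency of the glass mass: the batch minus its LOI: 100.0 lb (summing oxide targets gives 100.0 lb; the stated basis being 100.0 lb — deltas are rounding alone).
Adding the batch up: Σ batch = 120.8 lb; Σ batch·LOI gives LOI loss = 20.77 lb; as yield: glass ÷ batch → 82.80%.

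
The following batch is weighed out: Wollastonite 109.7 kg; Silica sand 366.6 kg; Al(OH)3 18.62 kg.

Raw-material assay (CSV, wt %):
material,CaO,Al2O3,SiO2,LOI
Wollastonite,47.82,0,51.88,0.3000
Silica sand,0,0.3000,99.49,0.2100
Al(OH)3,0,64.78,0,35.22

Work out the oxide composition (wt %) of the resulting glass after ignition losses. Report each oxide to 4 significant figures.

Each numeric step keeps full float precision all the way through — in-progress results are shown with 4-significant-figure rounding across the worked steps — a single rounding produces every reported figure — the derived quantities, including the totals, yield, LOI, three oxide percentages, glass mass, are carried starting from the weights per 487.3 kg of glass in full float precision, precisely as stated by either problem or answer.
Mass of each oxide from the mix:
  CaO: 109.7·0.4782 = 52.46 kg
  Al2O3: 366.6·0.003000 + 18.62·0.6478 = 13.16 kg
  SiO2: 109.7·0.5188 + 366.6·0.9949 = 421.6 kg
LOI: 109.7·0.003000 + 366.6·0.002100 + 18.62·0.3522 = 7.657 kg
batch − LOI leaves glass = 494.9 − 7.657 = 487.3 kg (consistent with Σ oxide mass)
percent share: oxide ÷ glass, ×100

Glass mass = 487.3 kg (batch 494.9 − LOI 7.657).
Composition: CaO 10.77%, Al2O3 2.701%, SiO2 86.53%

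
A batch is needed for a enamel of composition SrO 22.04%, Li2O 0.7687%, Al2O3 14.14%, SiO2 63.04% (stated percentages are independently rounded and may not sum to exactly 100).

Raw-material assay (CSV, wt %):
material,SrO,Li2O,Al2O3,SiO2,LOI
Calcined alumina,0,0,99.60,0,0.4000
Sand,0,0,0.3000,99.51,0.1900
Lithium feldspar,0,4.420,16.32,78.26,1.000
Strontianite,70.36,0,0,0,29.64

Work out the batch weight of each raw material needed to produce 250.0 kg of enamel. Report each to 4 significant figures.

Batch per 250.0 kg enamel:
  Calcined alumina: 27.99 kg
  Sand: 124.2 kg
  Lithium feldspar: 43.48 kg
  Strontianite: 78.31 kg
Total batch = 274.0 kg; LOI loss = 23.99 kg; yield = 91.24%

In-progress results appear (rounded to four significant figures) within the worked lines; all arithmetic holds full float precision end to end — each reported value receives exactly one rounding; derived quantities, which include net glass mass, ignition loss, the four compositions, the yield, the totals, are carried in exact precision, as quoted within either problem or answer, starting from the weights per 250.0 kg of glass.
Oxide mass targets, per 250.0 kg enamel:
  SrO: 22.04% × 250.0 = 55.10 kg
  Li2O: 0.7687% × 250.0 = 1.922 kg
  Al2O3: 14.14% × 250.0 = 35.35 kg
  SiO2: 63.04% × 250.0 = 157.6 kg
Sums-versus-targets review using the reported weights, relative to the basis at hand (oxide sums agree with the targets net of answer rounding effects):
  SrO: 78.31·0.7036 = 55.10 kg (target 55.10 kg)
  Li2O: 43.48·0.04420 = 1.922 kg (target 1.922 kg)
  Al2O3: 27.99·0.9960 + 124.2·0.003000 + 43.48·0.1632 = 35.35 kg (target 35.35 kg)
  SiO2: 124.2·0.9951 + 43.48·0.7826 = 157.6 kg (target 157.6 kg)
Mass balance on the glass: batch Σ − ignition loss = 250.0 kg (the Σ of target masses is 250.0 kg; basis as stated: 250.0 kg — deltas are rounding alone).
Total batch = Σ batch = 274.0 kg; Σ batch·LOI gives LOI loss = 23.99 kg; glass ÷ batch gives a yield of 91.24%.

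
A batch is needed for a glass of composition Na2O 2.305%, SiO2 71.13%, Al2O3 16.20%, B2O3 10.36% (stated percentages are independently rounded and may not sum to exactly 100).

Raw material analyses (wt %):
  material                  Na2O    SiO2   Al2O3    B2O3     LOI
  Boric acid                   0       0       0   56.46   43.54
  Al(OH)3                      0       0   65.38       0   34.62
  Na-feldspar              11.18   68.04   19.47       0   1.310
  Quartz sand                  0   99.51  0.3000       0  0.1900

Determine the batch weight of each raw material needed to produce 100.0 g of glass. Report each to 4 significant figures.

The whole derivation keeps full float precision all the way through — mid-chain values appear with 4-significant-digit rounding between the steps. Each reported result takes exactly one rounding. Derived quantities, including yield, totals, the four compositions, LOI, net glass mass, are re-derived from the batch weights per 100.0 g of glass in full precision, exactly as shown in question or answer.
The oxide mass targets at 100.0 g glass:
  Na2O: 2.305% × 100.0 = 2.305 g
  SiO2: 71.13% × 100.0 = 71.13 g
  Al2O3: 16.20% × 100.0 = 16.20 g
  B2O3: 10.36% × 100.0 = 10.36 g
Mass-balance tally per oxide per the reported batch figures, for the quoted basis mass (summed amounts equal target values inside rounding margins):
  Na2O: 20.62·0.1118 = 2.305 g (target 2.305 g)
  SiO2: 20.62·0.6804 + 57.38·0.9951 = 71.13 g (target 71.13 g)
  Al2O3: 18.38·0.6538 + 20.62·0.1947 + 57.38·0.003000 = 16.20 g (target 16.20 g)
  B2O3: 18.35·0.5646 = 10.36 g (target 10.36 g)
Mass balance on the glass: batch total minus LOI = 100.0 g (targets for the oxides total 100.0 g; basis as stated: 100.0 g — any gap is answer rounding).
Adding the batch up: Σ batch = 114.7 g; LOI removed, Σ of batch·LOI: 14.73 g; yield: glass divided by total = 87.16%.

Batch per 100.0 g glass:
  Boric acid: 18.35 g
  Al(OH)3: 18.38 g
  Na-feldspar: 20.62 g
  Quartz sand: 57.38 g
Total batch = 114.7 g; LOI loss = 14.73 g; yield = 87.16%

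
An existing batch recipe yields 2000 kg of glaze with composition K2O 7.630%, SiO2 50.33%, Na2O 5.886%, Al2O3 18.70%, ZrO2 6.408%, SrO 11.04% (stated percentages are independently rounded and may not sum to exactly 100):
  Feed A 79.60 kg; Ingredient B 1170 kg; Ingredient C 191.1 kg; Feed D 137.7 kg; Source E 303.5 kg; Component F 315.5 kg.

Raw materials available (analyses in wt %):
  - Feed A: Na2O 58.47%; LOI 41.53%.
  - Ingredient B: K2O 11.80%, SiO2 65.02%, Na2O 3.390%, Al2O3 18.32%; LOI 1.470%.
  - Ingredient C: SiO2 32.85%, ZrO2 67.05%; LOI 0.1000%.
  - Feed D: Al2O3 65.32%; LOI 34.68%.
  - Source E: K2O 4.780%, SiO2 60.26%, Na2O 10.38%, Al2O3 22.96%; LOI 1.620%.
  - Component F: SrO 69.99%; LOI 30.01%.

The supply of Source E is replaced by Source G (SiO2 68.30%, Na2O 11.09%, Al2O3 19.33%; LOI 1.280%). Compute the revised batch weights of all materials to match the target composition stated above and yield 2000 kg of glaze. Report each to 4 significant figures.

Working values appear rounded off to 4 significant digits across the worked steps — all arithmetic holds full float precision at every stage. A single rounding yields each reported number. Derived quantities (net glass mass, the totals, ignition loss, six oxide percentages, yield) are computed at full float precision using the weight values for 2000 kg of glass, as given in the problem or the answer.
The oxide mass targets at 2000 kg glaze:
  K2O: 7.630% × 2000 = 152.6 kg
  SiO2: 50.33% × 2000 = 1007 kg
  Na2O: 5.886% × 2000 = 117.7 kg
  Al2O3: 18.70% × 2000 = 374.0 kg
  ZrO2: 6.408% × 2000 = 128.2 kg
  SrO: 11.04% × 2000 = 220.8 kg
Checking each oxide sum applying the batch weights above, per the basis as stated (every target is met by its sum given rounding of the digits):
  K2O: 1293·0.1180 = 152.6 kg (target 152.6 kg)
  SiO2: 1293·0.6502 + 191.1·0.3285 + 150.7·0.6830 = 1006 kg (target 1007 kg)
  Na2O: 97.76·0.5847 + 1293·0.03390 + 150.7·0.1109 = 117.7 kg (target 117.7 kg)
  Al2O3: 1293·0.1832 + 165.3·0.6532 + 150.7·0.1933 = 374.0 kg (target 374.0 kg)
  ZrO2: 191.1·0.6705 = 128.1 kg (target 128.2 kg)
  SrO: 315.5·0.6999 = 220.8 kg (target 220.8 kg)
Glass mass check: whole batch net of LOI = 2000 kg (oxide target masses add up to 2000 kg; versus the stated basis of 2000 kg — any gap is answer rounding).
Adding the batch up: Σ batch = 2213 kg; ignition loss, Σ(batch × LOI) = 213.7 kg; yield = glass ÷ total batch = 90.34%.

Revised batch per 2000 kg glaze:
  Feed A: 97.76 kg
  Ingredient B: 1293 kg
  Ingredient C: 191.1 kg
  Feed D: 165.3 kg
  Source G: 150.7 kg
  Component F: 315.5 kg
Total batch = 2213 kg; LOI loss = 213.7 kg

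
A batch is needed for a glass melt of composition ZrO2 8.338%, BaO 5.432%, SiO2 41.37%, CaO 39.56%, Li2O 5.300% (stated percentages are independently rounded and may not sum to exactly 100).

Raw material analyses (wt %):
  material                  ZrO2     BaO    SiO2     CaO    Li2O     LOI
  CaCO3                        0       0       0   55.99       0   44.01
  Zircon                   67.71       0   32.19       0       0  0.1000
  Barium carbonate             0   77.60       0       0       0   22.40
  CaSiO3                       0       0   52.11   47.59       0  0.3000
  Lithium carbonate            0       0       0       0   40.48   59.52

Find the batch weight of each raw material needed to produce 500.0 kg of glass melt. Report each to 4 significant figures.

Mid-chain values are shown (rounded to four significant figures) between the steps. All internal work maintains exact precision through every step; every reported figure carries a single rounding — all derived quantities, including LOI, yield, the totals, glass mass, the five compositions, are rebuilt starting from the weights on 500.0 kg of glass in full precision, exactly as printed in the question or the answer.
The oxide mass targets at 500.0 kg glass melt:
  ZrO2: 8.338% × 500.0 = 41.69 kg
  BaO: 5.432% × 500.0 = 27.16 kg
  SiO2: 41.37% × 500.0 = 206.8 kg
  CaO: 39.56% × 500.0 = 197.8 kg
  Li2O: 5.300% × 500.0 = 26.50 kg
Verifying the oxide balance given the weights on record, at the basis given (target by target, the sums agree net of answer rounding effects):
  ZrO2: 61.57·0.6771 = 41.69 kg (target 41.69 kg)
  BaO: 35.00·0.7760 = 27.16 kg (target 27.16 kg)
  SiO2: 61.57·0.3219 + 358.9·0.5211 = 206.8 kg (target 206.8 kg)
  CaO: 48.21·0.5599 + 358.9·0.4759 = 197.8 kg (target 197.8 kg)
  Li2O: 65.46·0.4048 = 26.50 kg (target 26.50 kg)
Glass-mass closure: whole batch net of LOI = 500.0 kg (summing oxide targets gives 500.0 kg; basis as stated: 500.0 kg — any gap is answer rounding).
Total batch = Σ batch = 569.1 kg; Σ batch·LOI gives LOI loss = 69.16 kg; the yield ratio, glass ÷ batch: 87.85%.

Batch per 500.0 kg glass melt:
  CaCO3: 48.21 kg
  Zircon: 61.57 kg
  Barium carbonate: 35.00 kg
  CaSiO3: 358.9 kg
  Lithium carbonate: 65.46 kg
Total batch = 569.1 kg; LOI loss = 69.16 kg; yield = 87.85%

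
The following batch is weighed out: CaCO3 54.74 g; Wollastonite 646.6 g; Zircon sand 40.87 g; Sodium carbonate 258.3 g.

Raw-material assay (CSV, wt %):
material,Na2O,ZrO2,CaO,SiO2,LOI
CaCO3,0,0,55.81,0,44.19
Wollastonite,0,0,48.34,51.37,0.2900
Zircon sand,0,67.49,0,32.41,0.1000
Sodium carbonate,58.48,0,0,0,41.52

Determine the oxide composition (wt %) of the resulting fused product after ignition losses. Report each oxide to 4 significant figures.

Exact precision is maintained at all times; working values appear, with 4-significant-digit rounding, when written out — every reported number receives exactly one rounding — all derived quantities are rebuilt in full precision (LOI, the totals, net glass mass, yield, four oxide percentages) from the weighed amounts at 867.2 g of glass, as set out in the problem or the answer.
What the batch supplies per oxide:
  Na2O: 258.3·0.5848 = 151.1 g
  ZrO2: 40.87·0.6749 = 27.58 g
  CaO: 54.74·0.5581 + 646.6·0.4834 = 343.1 g
  SiO2: 646.6·0.5137 + 40.87·0.3241 = 345.4 g
LOI: 54.74·0.4419 + 646.6·0.002900 + 40.87·0.001000 + 258.3·0.4152 = 133.4 g
The glass mass, total less LOI, = 1001 − 133.4 = 867.2 g (= the summed oxide contributions)
wt % = 100 × oxide mass / glass mass

Glass mass = 867.2 g (batch 1001 − LOI 133.4).
Composition: Na2O 17.42%, ZrO2 3.181%, CaO 39.57%, SiO2 39.83%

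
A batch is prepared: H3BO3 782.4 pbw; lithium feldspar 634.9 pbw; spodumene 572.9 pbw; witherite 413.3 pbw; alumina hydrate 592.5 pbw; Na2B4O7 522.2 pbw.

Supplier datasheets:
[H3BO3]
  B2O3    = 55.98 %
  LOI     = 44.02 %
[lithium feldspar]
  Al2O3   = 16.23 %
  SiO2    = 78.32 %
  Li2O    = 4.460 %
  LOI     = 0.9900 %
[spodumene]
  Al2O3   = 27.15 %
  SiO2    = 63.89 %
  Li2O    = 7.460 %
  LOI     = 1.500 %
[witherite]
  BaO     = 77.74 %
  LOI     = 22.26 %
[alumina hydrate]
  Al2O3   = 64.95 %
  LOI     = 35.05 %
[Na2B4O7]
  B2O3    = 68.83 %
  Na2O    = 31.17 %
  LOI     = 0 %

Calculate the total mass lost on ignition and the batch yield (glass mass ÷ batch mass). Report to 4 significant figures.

The intermediate values are shown (rounded to 4 significant digits) in the working. Full float precision is kept from first step to last. Each reported result takes just one rounding — derived quantities are carried from the weighed amounts at 2859 pbw of glass in full precision (yield, the six compositions, glass mass, LOI, the totals) precisely as stated by problem or answer.
Each material's LOI contribution:
  H3BO3: 782.4 × 0.4402 = 344.4 pbw
  lithium feldspar: 634.9 × 0.009900 = 6.286 pbw
  spodumene: 572.9 × 0.01500 = 8.593 pbw
  witherite: 413.3 × 0.2226 = 92.00 pbw
  alumina hydrate: 592.5 × 0.3505 = 207.7 pbw
  Na2B4O7: 522.2 × 0 = 0 pbw
Total LOI = 659.0 pbw
Glass = batch − LOI = 3518 − 659.0 = 2859 pbw

LOI loss = 659.0 pbw; glass = 2859 pbw; yield = 81.27%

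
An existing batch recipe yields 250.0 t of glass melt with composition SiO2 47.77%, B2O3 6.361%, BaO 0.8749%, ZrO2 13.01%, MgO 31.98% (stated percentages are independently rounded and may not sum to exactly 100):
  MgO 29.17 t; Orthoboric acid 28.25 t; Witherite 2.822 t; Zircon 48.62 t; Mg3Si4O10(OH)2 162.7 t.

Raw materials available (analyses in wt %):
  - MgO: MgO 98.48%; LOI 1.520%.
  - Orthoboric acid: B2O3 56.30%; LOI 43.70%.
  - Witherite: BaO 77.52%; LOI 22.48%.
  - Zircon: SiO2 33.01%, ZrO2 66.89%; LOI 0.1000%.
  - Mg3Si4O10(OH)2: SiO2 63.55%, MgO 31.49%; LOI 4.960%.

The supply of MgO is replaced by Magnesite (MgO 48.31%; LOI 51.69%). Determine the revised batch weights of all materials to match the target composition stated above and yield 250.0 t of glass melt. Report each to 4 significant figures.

Revised batch per 250.0 t glass melt:
  Magnesite: 59.46 t
  Orthoboric acid: 28.25 t
  Witherite: 2.822 t
  Zircon: 48.62 t
  Mg3Si4O10(OH)2: 162.7 t
Total batch = 301.9 t; LOI loss = 51.83 t

The intermediate values appear rounded to 4 significant digits as written; every computation maintains full float precision through every step; every reported number includes exactly one rounding — all derived quantities are carried in full float precision (the yield, glass mass, the totals, LOI, five oxide percentages) from the weighed amounts on 250.0 t of glass as they appear in problem or answer.
Target masses of each oxide per 250.0 t glass melt:
  SiO2: 47.77% × 250.0 = 119.4 t
  B2O3: 6.361% × 250.0 = 15.90 t
  BaO: 0.8749% × 250.0 = 2.187 t
  ZrO2: 13.01% × 250.0 = 32.52 t
  MgO: 31.98% × 250.0 = 79.95 t
A balance pass over the oxides, applying the batch weights above, per the basis as stated (summed amounts equal target values modulo rounding of the values):
  SiO2: 48.62·0.3301 + 162.7·0.6355 = 119.4 t (target 119.4 t)
  B2O3: 28.25·0.5630 = 15.90 t (target 15.90 t)
  BaO: 2.822·0.7752 = 2.188 t (target 2.187 t)
  ZrO2: 48.62·0.6689 = 32.52 t (target 32.52 t)
  MgO: 59.46·0.4831 + 162.7·0.3149 = 79.96 t (target 79.95 t)
Glass-mass sanity pass: batch total minus LOI = 250.0 t (summing oxide targets gives 250.0 t; basis as stated: 250.0 t — rounding explains the deltas).
Whole-batch sum: Σ batch = 301.9 t; ignition loss, Σ(batch × LOI) = 51.83 t; yield, glass over the total, = 82.83%.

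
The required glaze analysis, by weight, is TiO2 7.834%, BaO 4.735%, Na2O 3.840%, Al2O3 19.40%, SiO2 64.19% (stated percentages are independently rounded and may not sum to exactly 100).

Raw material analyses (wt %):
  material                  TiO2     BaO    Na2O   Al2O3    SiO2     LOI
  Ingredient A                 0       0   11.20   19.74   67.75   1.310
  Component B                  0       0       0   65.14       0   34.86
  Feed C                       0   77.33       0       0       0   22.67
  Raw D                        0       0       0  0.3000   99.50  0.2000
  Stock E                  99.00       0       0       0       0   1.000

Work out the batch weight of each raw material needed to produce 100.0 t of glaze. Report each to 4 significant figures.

Batch per 100.0 t glaze:
  Ingredient A: 34.29 t
  Component B: 19.20 t
  Feed C: 6.123 t
  Raw D: 41.17 t
  Stock E: 7.913 t
Total batch = 108.7 t; LOI loss = 8.692 t; yield = 92.00%

Each numeric step runs at full float precision from start to finish; values along the way appear (rounded to four significant digits) within the worked lines; a single rounding yields every reported number; all derived quantities, including LOI, glass mass, the five compositions, the yield, the totals, are rebuilt using the weight values per 100.0 t of glass in full float precision, as written in the problem or the answer.
Oxide-by-oxide targets in 100.0 t glaze:
  TiO2: 7.834% × 100.0 = 7.834 t
  BaO: 4.735% × 100.0 = 4.735 t
  Na2O: 3.840% × 100.0 = 3.840 t
  Al2O3: 19.40% × 100.0 = 19.40 t
  SiO2: 64.19% × 100.0 = 64.19 t
Oxide-by-oxide audit given the weights on record, for the quoted basis mass (delivered sums recover each target exact up to rounding of places):
  TiO2: 7.913·0.9900 = 7.834 t (target 7.834 t)
  BaO: 6.123·0.7733 = 4.735 t (target 4.735 t)
  Na2O: 34.29·0.1120 = 3.840 t (target 3.840 t)
  Al2O3: 34.29·0.1974 + 19.20·0.6514 + 41.17·0.003000 = 19.40 t (target 19.40 t)
  SiO2: 34.29·0.6775 + 41.17·0.9950 = 64.20 t (target 64.19 t)
Consistency of the glass mass: net batch after ignition = 100.0 t (targets for the oxides total 100.0 t; the stated basis being 100.0 t — a pure rounding effect).
Total batch = Σ batch = 108.7 t; LOI removed, Σ of batch·LOI: 8.692 t; as yield: glass ÷ batch → 92.00%.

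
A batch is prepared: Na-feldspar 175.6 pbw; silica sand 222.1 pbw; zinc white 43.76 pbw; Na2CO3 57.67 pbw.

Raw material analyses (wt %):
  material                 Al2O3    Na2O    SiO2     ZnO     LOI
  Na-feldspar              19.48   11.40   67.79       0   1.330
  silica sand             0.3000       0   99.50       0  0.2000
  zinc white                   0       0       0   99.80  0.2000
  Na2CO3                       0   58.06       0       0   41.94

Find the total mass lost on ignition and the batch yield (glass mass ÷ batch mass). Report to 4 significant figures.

Working values are printed, rounded to four significant digits, in the working — every computation holds full precision in all steps; every reported number takes just one rounding — the derived quantities, which include the yield, net glass mass, four oxide percentages, LOI, totals, are rebuilt in full precision, as set out in either problem or answer, using the weight values on 472.1 pbw of glass.
Loss on ignition, line by line:
  Na-feldspar: 175.6 × 0.01330 = 2.335 pbw
  silica sand: 222.1 × 0.002000 = 0.4442 pbw
  zinc white: 43.76 × 0.002000 = 0.08752 pbw
  Na2CO3: 57.67 × 0.4194 = 24.19 pbw
Total LOI = 27.05 pbw
Glass = batch − LOI = 499.1 − 27.05 = 472.1 pbw

LOI loss = 27.05 pbw; glass = 472.1 pbw; yield = 94.58%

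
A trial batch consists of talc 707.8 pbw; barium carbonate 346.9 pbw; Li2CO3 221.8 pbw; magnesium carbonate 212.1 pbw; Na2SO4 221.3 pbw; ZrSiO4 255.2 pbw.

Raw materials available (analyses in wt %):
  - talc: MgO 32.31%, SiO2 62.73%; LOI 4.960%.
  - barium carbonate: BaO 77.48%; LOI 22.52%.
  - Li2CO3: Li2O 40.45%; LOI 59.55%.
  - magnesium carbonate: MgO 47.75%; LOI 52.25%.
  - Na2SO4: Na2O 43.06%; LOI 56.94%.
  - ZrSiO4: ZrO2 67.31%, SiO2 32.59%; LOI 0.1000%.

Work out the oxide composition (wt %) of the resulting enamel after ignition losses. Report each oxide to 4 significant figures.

Each numeric step carries exact precision from first step to last; mid-chain values are printed rounded off to 4 significant digits on the page — exactly one rounding lands on each reported result. Derived quantities (ignition loss, net glass mass, six oxide percentages, totals, the yield) are computed from the batch weights on 1483 pbw of glass in exact precision exactly as shown in question or answer.
Delivered oxide masses:
  BaO: 346.9·0.7748 = 268.8 pbw
  MgO: 707.8·0.3231 + 212.1·0.4775 = 330.0 pbw
  Na2O: 221.3·0.4306 = 95.29 pbw
  ZrO2: 255.2·0.6731 = 171.8 pbw
  SiO2: 707.8·0.6273 + 255.2·0.3259 = 527.2 pbw
  Li2O: 221.8·0.4045 = 89.72 pbw
LOI: 707.8·0.04960 + 346.9·0.2252 + 221.8·0.5955 + 212.1·0.5225 + 221.3·0.5694 + 255.2·0.001000 = 482.4 pbw
Net of LOI, the glass mass = 1965 − 482.4 = 1483 pbw (= Σ oxide masses)
oxide / glass × 100 gives the wt %

Glass mass = 1483 pbw (batch 1965 − LOI 482.4).
Composition: BaO 18.13%, MgO 22.25%, Na2O 6.427%, ZrO2 11.59%, SiO2 35.55%, Li2O 6.051%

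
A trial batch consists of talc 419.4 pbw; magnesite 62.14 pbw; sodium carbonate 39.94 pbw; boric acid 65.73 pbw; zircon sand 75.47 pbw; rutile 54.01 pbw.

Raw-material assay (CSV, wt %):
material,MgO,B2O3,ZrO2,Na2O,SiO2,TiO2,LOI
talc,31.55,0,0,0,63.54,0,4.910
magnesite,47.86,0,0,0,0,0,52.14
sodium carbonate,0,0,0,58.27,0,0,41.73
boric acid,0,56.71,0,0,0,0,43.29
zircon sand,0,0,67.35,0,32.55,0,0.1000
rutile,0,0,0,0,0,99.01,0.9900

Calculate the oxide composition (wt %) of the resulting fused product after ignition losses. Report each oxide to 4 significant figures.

Glass mass = 618.0 pbw (batch 716.7 − LOI 98.72).
Composition: MgO 26.22%, B2O3 6.032%, ZrO2 8.225%, Na2O 3.766%, SiO2 47.10%, TiO2 8.653%

Rounding to 4 significant figures governs each in-between result as shown. All internal work carries full precision from first step to last. Every reported value is rounded exactly once; derived quantities, including yield, ignition loss, the six compositions, net glass mass, totals, are computed using the weight values on 618.0 pbw of glass in full float precision, exactly as shown in question or answer.
Mass of each oxide from the mix:
  MgO: 419.4·0.3155 + 62.14·0.4786 = 162.1 pbw
  B2O3: 65.73·0.5671 = 37.28 pbw
  ZrO2: 75.47·0.6735 = 50.83 pbw
  Na2O: 39.94·0.5827 = 23.27 pbw
  SiO2: 419.4·0.6354 + 75.47·0.3255 = 291.1 pbw
  TiO2: 54.01·0.9901 = 53.48 pbw
LOI: 419.4·0.04910 + 62.14·0.5214 + 39.94·0.4173 + 65.73·0.4329 + 75.47·0.001000 + 54.01·0.009900 = 98.72 pbw
Resulting glass, batch − LOI: 716.7 − 98.72 = 618.0 pbw (consistent with Σ oxide mass)
each oxide over glass, ×100, is wt %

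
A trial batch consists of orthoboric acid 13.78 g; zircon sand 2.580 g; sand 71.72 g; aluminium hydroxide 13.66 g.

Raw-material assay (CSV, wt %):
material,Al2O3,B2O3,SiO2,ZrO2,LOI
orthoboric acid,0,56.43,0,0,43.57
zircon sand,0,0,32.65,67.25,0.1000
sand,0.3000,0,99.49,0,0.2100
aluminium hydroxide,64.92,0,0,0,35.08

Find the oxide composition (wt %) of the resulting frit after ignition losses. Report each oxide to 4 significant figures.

Glass mass = 90.79 g (batch 101.7 − LOI 10.95).
Composition: Al2O3 10.00%, B2O3 8.565%, SiO2 79.52%, ZrO2 1.911%

All arithmetic carries full precision at all times. Intermediates are printed rounded to 4 significant figures within the worked lines — every reported figure takes exactly one rounding — all derived quantities (glass mass, LOI, the four compositions, totals, the yield) are rebuilt at full precision from the weighed amounts per 90.79 g of glass as set out in problem or answer.
Delivered oxide masses:
  Al2O3: 71.72·0.003000 + 13.66·0.6492 = 9.083 g
  B2O3: 13.78·0.5643 = 7.776 g
  SiO2: 2.580·0.3265 + 71.72·0.9949 = 72.20 g
  ZrO2: 2.580·0.6725 = 1.735 g
LOI: 13.78·0.4357 + 2.580·0.001000 + 71.72·0.002100 + 13.66·0.3508 = 10.95 g
Net of LOI, the glass mass = 101.7 − 10.95 = 90.79 g (consistent with Σ oxide mass)
wt % = oxide mass / glass mass × 100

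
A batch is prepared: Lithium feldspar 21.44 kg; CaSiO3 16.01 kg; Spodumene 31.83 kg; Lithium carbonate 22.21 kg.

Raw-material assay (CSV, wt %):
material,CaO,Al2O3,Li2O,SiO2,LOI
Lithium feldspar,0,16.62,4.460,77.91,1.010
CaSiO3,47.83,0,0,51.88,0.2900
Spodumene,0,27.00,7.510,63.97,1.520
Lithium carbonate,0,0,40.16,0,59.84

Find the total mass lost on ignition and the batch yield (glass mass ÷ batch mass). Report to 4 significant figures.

LOI loss = 14.04 kg; glass = 77.45 kg; yield = 84.66%

The intermediate values are displayed (rounded to 4 significant figures) on the page. The whole derivation holds exact precision at all times; every reported number is rounded once only — the derived quantities, which include the yield, LOI, totals, four oxide percentages, glass mass, are recomputed in full precision, as they appear in question or answer, starting from the weights at 77.45 kg of glass.
Material-by-material LOI:
  Lithium feldspar: 21.44 × 0.01010 = 0.2165 kg
  CaSiO3: 16.01 × 0.002900 = 0.04643 kg
  Spodumene: 31.83 × 0.01520 = 0.4838 kg
  Lithium carbonate: 22.21 × 0.5984 = 13.29 kg
Total LOI = 14.04 kg
Glass = batch − LOI = 91.49 − 14.04 = 77.45 kg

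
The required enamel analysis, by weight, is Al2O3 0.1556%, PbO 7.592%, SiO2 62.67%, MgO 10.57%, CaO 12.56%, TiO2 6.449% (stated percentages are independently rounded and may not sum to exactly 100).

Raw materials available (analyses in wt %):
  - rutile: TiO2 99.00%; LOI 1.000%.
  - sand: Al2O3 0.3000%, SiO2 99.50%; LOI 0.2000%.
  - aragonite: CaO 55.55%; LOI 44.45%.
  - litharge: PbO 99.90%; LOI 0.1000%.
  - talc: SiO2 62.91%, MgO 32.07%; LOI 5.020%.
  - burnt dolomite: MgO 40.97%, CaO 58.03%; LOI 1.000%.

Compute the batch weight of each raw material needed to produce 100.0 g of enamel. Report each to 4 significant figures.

Batch per 100.0 g enamel:
  rutile: 6.514 g
  sand: 51.87 g
  aragonite: 10.04 g
  litharge: 7.600 g
  talc: 17.58 g
  burnt dolomite: 12.03 g
Total batch = 105.6 g; LOI loss = 5.642 g; yield = 94.66%

Values along the way are printed with 4-significant-digit rounding at each printed step. Each numeric step holds full precision through every step — every reported number carries a single rounding — the derived quantities (glass mass, totals, the six compositions, LOI, the yield) are computed in exact precision from the weighed amounts per 100.0 g of glass, exactly as printed in problem or answer.
Target oxide masses per 100.0 g enamel:
  Al2O3: 0.1556% × 100.0 = 0.1556 g
  PbO: 7.592% × 100.0 = 7.592 g
  SiO2: 62.67% × 100.0 = 62.67 g
  MgO: 10.57% × 100.0 = 10.57 g
  CaO: 12.56% × 100.0 = 12.56 g
  TiO2: 6.449% × 100.0 = 6.449 g
A balance pass over the oxides, working from each reported weight, at the basis given (sum by sum, the targets are met within answer rounding):
  Al2O3: 51.87·0.003000 = 0.1556 g (target 0.1556 g)
  PbO: 7.600·0.9990 = 7.592 g (target 7.592 g)
  SiO2: 51.87·0.9950 + 17.58·0.6291 = 62.67 g (target 62.67 g)
  MgO: 17.58·0.3207 + 12.03·0.4097 = 10.57 g (target 10.57 g)
  CaO: 10.04·0.5555 + 12.03·0.5803 = 12.56 g (target 12.56 g)
  TiO2: 6.514·0.9900 = 6.449 g (target 6.449 g)
Glass mass check: total charge less LOI = 99.99 g (summing oxide targets gives 100.0 g; stated basis 100.0 g — rounding explains the deltas).
Batch grand total — Σ batch = 105.6 g; LOI removed, Σ of batch·LOI: 5.642 g; yield: glass divided by total = 94.66%.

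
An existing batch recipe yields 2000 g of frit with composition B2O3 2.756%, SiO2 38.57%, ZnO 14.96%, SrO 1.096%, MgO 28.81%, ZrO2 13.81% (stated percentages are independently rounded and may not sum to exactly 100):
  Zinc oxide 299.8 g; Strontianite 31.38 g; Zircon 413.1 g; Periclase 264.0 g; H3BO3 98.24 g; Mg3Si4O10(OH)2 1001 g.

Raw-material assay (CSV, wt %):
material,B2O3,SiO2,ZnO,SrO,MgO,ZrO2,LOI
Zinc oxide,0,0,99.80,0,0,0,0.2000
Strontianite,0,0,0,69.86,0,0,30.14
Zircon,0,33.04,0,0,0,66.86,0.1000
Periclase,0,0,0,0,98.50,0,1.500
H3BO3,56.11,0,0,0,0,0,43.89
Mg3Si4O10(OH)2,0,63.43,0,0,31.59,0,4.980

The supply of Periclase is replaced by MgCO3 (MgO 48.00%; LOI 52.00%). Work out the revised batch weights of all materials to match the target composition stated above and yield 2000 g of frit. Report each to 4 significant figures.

Exact precision is held in every operation — in-progress results are printed (rounded to four significant digits) within the worked lines. A single rounding yields each reported result — derived quantities (net glass mass, totals, ignition loss, yield, six oxide percentages) are recomputed at full precision from the batch weights per 2000 g of glass exactly as printed in the problem or answer text.
Oxide mass targets, per 2000 g frit:
  B2O3: 2.756% × 2000 = 55.12 g
  SiO2: 38.57% × 2000 = 771.4 g
  ZnO: 14.96% × 2000 = 299.2 g
  SrO: 1.096% × 2000 = 21.92 g
  MgO: 28.81% × 2000 = 576.2 g
  ZrO2: 13.81% × 2000 = 276.2 g
Sums-versus-targets review working from each reported weight, for the quoted basis mass (every target is met by its sum up to rounding of the answer):
  B2O3: 98.24·0.5611 = 55.12 g (target 55.12 g)
  SiO2: 413.1·0.3304 + 1001·0.6343 = 771.4 g (target 771.4 g)
  ZnO: 299.8·0.9980 = 299.2 g (target 299.2 g)
  SrO: 31.38·0.6986 = 21.92 g (target 21.92 g)
  MgO: 541.7·0.4800 + 1001·0.3159 = 576.2 g (target 576.2 g)
  ZrO2: 413.1·0.6686 = 276.2 g (target 276.2 g)
Glass-mass closure: total batch − LOI = 2000 g (targets for the oxides total 2000 g; versus the stated basis of 2000 g — differing by rounding only).
Whole-batch sum: Σ batch = 2385 g; the LOI term Σ batch·LOI equals 385.1 g; yield: glass divided by total = 83.85%.

Revised batch per 2000 g frit:
  Zinc oxide: 299.8 g
  Strontianite: 31.38 g
  Zircon: 413.1 g
  MgCO3: 541.7 g
  H3BO3: 98.24 g
  Mg3Si4O10(OH)2: 1001 g
Total batch = 2385 g; LOI loss = 385.1 g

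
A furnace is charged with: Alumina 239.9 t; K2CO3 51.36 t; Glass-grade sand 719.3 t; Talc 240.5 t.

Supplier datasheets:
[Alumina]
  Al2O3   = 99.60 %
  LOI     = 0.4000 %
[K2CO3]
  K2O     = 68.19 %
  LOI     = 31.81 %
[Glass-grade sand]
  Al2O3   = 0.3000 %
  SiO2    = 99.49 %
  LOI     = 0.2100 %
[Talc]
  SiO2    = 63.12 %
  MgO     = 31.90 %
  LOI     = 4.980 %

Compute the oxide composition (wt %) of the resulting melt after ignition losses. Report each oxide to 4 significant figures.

Each numeric step runs at full float precision at every stage; the intermediate values are shown, rounded to 4 significant figures, when written out; exactly one rounding lands on each reported number. Derived quantities, including net glass mass, four oxide percentages, the totals, the yield, ignition loss, are computed using the weight values at 1220 t of glass in exact precision, exactly as shown in question or answer.
What the batch supplies per oxide:
  Al2O3: 239.9·0.9960 + 719.3·0.003000 = 241.1 t
  SiO2: 719.3·0.9949 + 240.5·0.6312 = 867.4 t
  MgO: 240.5·0.3190 = 76.72 t
  K2O: 51.36·0.6819 = 35.02 t
LOI: 239.9·0.004000 + 51.36·0.3181 + 719.3·0.002100 + 240.5·0.04980 = 30.78 t
Glass mass = batch − LOI = 1251 − 30.78 = 1220 t (the oxide masses sum to this)
each oxide over glass, ×100, is wt %

Glass mass = 1220 t (batch 1251 − LOI 30.78).
Composition: Al2O3 19.76%, SiO2 71.09%, MgO 6.287%, K2O 2.870%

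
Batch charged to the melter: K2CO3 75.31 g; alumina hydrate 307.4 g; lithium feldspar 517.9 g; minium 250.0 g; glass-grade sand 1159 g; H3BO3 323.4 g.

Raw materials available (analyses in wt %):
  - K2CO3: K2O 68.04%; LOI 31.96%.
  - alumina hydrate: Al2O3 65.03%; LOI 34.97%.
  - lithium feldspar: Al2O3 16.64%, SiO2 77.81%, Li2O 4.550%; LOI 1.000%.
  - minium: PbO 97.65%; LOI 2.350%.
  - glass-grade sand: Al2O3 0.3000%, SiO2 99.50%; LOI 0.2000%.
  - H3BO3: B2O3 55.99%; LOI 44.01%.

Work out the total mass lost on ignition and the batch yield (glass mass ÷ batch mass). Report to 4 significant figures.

Intermediates appear with 4-significant-figure rounding across the worked steps; each numeric step holds full float precision through the solve. Each reported value receives exactly one rounding — the derived quantities (net glass mass, LOI, the totals, the six compositions, yield) are recomputed starting from the weights on 2346 g of glass in full precision exactly as printed in the problem or answer text.
Per-material ignition loss:
  K2CO3: 75.31 × 0.3196 = 24.07 g
  alumina hydrate: 307.4 × 0.3497 = 107.5 g
  lithium feldspar: 517.9 × 0.01000 = 5.179 g
  minium: 250.0 × 0.02350 = 5.875 g
  glass-grade sand: 1159 × 0.002000 = 2.318 g
  H3BO3: 323.4 × 0.4401 = 142.3 g
Total LOI = 287.3 g
Glass = batch − LOI = 2633 − 287.3 = 2346 g

LOI loss = 287.3 g; glass = 2346 g; yield = 89.09%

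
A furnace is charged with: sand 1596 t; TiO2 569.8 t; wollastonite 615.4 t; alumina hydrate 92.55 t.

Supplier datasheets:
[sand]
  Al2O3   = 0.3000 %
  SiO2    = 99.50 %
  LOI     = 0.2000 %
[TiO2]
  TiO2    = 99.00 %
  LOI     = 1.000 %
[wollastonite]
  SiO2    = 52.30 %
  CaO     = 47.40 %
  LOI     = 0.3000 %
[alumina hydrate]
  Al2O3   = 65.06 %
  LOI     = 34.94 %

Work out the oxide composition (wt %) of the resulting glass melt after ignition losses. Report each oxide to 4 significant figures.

Each numeric step maintains full float precision all the way through — the intermediate values are displayed, rounded to 4 significant digits, when written out. Each reported figure sees exactly one rounding — derived quantities (yield, the four compositions, net glass mass, the totals, LOI) are computed starting from the weights per 2831 t of glass at full float precision as given in the question or the answer.
Oxide masses out of the charge:
  Al2O3: 1596·0.003000 + 92.55·0.6506 = 65.00 t
  SiO2: 1596·0.9950 + 615.4·0.5230 = 1910 t
  CaO: 615.4·0.4740 = 291.7 t
  TiO2: 569.8·0.9900 = 564.1 t
LOI: 1596·0.002000 + 569.8·0.01000 + 615.4·0.003000 + 92.55·0.3494 = 43.07 t
batch − LOI leaves glass = 2874 − 43.07 = 2831 t (= Σ oxide masses)
oxide / glass × 100 gives the wt %

Glass mass = 2831 t (batch 2874 − LOI 43.07).
Composition: Al2O3 2.296%, SiO2 67.47%, CaO 10.30%, TiO2 19.93%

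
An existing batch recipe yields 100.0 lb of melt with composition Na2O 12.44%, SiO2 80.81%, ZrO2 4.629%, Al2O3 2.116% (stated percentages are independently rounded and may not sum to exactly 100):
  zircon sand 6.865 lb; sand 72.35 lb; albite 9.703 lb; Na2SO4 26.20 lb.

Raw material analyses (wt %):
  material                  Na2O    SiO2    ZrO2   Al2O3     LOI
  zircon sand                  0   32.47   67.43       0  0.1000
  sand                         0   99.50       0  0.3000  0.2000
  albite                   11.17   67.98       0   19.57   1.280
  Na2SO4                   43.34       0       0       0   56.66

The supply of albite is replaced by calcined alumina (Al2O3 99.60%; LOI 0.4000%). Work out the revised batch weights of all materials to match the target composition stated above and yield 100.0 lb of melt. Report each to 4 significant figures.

Revised batch per 100.0 lb melt:
  zircon sand: 6.865 lb
  sand: 78.98 lb
  calcined alumina: 1.887 lb
  Na2SO4: 28.70 lb
Total batch = 116.4 lb; LOI loss = 16.43 lb

The working math maintains full precision through the solve — working values are shown with 4-significant-digit rounding across the worked steps. Each reported value is rounded exactly once; derived quantities (totals, glass mass, yield, ignition loss, four oxide percentages) are computed starting from the weights for 100.0 lb of glass in full float precision, as given in the problem or answer text.
Target oxide masses per 100.0 lb melt:
  Na2O: 12.44% × 100.0 = 12.44 lb
  SiO2: 80.81% × 100.0 = 80.81 lb
  ZrO2: 4.629% × 100.0 = 4.629 lb
  Al2O3: 2.116% × 100.0 = 2.116 lb
A balance pass over the oxides, applying the batch weights above, against the basis in use (sum by sum, the targets are met within answer rounding):
  Na2O: 28.70·0.4334 = 12.44 lb (target 12.44 lb)
  SiO2: 6.865·0.3247 + 78.98·0.9950 = 80.81 lb (target 80.81 lb)
  ZrO2: 6.865·0.6743 = 4.629 lb (target 4.629 lb)
  Al2O3: 78.98·0.003000 + 1.887·0.9960 = 2.116 lb (target 2.116 lb)
Glass mass check: Σ batch − LOI loss = 100.0 lb (the Σ of target masses is 100.0 lb; with the basis standing at 100.0 lb — deltas are rounding alone).
Batch total: Σ batch = 116.4 lb; LOI loss = Σ batch·LOI = 16.43 lb; yield, glass over the total, = 85.89%.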